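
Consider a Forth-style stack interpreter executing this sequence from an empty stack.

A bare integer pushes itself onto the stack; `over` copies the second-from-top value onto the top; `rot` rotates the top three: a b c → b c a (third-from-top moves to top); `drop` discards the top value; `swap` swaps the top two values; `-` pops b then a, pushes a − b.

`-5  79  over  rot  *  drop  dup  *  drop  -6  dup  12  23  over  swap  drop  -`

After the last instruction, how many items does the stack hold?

3

-5   -> [-5]
79   -> [-5, 79]
over -> [-5, 79, -5]
rot  -> [79, -5, -5]
*    -> [79, 25]
drop -> [79]
dup  -> [79, 79]
*    -> [6241]
drop -> []
-6   -> [-6]
dup  -> [-6, -6]
12   -> [-6, -6, 12]
23   -> [-6, -6, 12, 23]
over -> [-6, -6, 12, 23, 12]
swap -> [-6, -6, 12, 12, 23]
drop -> [-6, -6, 12, 12]
-    -> [-6, -6, 0]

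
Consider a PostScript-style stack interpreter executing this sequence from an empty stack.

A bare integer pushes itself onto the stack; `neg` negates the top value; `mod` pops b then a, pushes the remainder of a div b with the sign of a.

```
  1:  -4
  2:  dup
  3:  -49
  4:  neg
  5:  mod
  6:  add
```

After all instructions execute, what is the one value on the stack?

-8

-4  : -4
dup : -4 -4
-49 : -4 -4 -49
neg : -4 -4 49
mod : -4 -4
add : -8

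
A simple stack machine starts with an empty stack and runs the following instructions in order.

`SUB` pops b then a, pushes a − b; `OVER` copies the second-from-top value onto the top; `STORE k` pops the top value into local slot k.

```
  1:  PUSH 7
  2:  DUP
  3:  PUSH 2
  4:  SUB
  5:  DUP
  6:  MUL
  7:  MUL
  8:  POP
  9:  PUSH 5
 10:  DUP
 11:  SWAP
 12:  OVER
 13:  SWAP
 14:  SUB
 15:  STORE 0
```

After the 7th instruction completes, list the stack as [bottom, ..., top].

PUSH 7 : 7
DUP    : 7 7
PUSH 2 : 7 7 2
SUB    : 7 5
DUP    : 7 5 5
MUL    : 7 25
MUL    : 175

[175]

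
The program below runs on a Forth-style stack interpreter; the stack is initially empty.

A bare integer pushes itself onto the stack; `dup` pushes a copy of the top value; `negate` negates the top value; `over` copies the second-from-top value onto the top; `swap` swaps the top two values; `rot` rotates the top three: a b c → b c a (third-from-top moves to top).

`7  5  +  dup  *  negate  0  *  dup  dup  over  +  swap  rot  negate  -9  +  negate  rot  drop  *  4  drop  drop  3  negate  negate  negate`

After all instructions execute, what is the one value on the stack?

7      -> [7]
5      -> [7, 5]
+      -> [12]
dup    -> [12, 12]
*      -> [144]
negate -> [-144]
0      -> [-144, 0]
*      -> [0]
dup    -> [0, 0]
dup    -> [0, 0, 0]
over   -> [0, 0, 0, 0]
+      -> [0, 0, 0]
swap   -> [0, 0, 0]
rot    -> [0, 0, 0]
negate -> [0, 0, 0]
-9     -> [0, 0, 0, -9]
+      -> [0, 0, -9]
negate -> [0, 0, 9]
rot    -> [0, 9, 0]
drop   -> [0, 9]
*      -> [0]
4      -> [0, 4]
drop   -> [0]
drop   -> []
3      -> [3]
negate -> [-3]
negate -> [3]
negate -> [-3]

-3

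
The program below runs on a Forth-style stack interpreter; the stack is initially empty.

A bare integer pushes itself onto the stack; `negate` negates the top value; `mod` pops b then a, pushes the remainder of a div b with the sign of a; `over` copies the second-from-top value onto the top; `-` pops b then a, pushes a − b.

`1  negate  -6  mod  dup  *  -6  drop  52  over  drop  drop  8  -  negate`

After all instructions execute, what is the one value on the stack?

7

1      : [1]
negate : [-1]
-6     : [-1, -6]
mod    : [-1]
dup    : [-1, -1]
*      : [1]
-6     : [1, -6]
drop   : [1]
52     : [1, 52]
over   : [1, 52, 1]
drop   : [1, 52]
drop   : [1]
8      : [1, 8]
-      : [-7]
negate : [7]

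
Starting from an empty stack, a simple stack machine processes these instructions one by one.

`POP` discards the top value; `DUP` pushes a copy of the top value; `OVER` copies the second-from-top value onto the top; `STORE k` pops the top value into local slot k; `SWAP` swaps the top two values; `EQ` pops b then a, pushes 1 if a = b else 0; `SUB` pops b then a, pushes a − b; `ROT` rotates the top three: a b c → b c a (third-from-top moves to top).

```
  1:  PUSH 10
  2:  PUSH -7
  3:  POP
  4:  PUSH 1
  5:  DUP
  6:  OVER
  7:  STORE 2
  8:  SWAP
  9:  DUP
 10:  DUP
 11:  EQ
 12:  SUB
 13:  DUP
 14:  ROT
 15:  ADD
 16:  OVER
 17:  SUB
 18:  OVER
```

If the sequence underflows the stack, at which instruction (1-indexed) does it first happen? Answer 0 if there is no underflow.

0

PUSH 10 → 10
PUSH -7 → 10 -7
POP     → 10
PUSH 1  → 10 1
DUP     → 10 1 1
OVER    → 10 1 1 1
STORE 2 → 10 1 1
SWAP    → 10 1 1
DUP     → 10 1 1 1
DUP     → 10 1 1 1 1
EQ      → 10 1 1 1
SUB     → 10 1 0
DUP     → 10 1 0 0
ROT     → 10 0 0 1
ADD     → 10 0 1
OVER    → 10 0 1 0
SUB     → 10 0 1
OVER    → 10 0 1 0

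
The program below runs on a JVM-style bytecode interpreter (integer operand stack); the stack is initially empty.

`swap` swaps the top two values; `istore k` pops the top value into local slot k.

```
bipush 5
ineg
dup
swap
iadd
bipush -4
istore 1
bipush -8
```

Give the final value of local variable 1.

bipush 5  : 5
ineg      : -5
dup       : -5 -5
swap      : -5 -5
iadd      : -10
bipush -4 : -10 -4
istore 1  : -10
bipush -8 : -10 -8

-4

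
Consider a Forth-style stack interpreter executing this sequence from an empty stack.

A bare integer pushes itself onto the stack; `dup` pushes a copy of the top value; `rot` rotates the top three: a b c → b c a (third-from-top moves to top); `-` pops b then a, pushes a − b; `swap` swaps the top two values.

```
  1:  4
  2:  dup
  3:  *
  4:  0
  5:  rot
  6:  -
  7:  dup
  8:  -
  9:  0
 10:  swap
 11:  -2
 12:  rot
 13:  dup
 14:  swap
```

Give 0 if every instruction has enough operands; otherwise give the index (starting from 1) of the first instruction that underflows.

4   : 4
dup : 4 4
*   : 16
0   : 16 0
rot  — needs 3 operands, stack has 2 → underflow

5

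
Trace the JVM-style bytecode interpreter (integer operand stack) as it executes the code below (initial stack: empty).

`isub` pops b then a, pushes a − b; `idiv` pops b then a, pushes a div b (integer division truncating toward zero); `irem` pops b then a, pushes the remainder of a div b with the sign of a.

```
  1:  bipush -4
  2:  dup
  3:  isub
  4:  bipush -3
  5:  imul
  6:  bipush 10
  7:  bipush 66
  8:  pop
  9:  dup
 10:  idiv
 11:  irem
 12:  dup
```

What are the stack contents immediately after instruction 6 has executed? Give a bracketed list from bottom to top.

bipush -4 → [-4]
dup       → [-4, -4]
isub      → [0]
bipush -3 → [0, -3]
imul      → [0]
bipush 10 → [0, 10]

[0, 10]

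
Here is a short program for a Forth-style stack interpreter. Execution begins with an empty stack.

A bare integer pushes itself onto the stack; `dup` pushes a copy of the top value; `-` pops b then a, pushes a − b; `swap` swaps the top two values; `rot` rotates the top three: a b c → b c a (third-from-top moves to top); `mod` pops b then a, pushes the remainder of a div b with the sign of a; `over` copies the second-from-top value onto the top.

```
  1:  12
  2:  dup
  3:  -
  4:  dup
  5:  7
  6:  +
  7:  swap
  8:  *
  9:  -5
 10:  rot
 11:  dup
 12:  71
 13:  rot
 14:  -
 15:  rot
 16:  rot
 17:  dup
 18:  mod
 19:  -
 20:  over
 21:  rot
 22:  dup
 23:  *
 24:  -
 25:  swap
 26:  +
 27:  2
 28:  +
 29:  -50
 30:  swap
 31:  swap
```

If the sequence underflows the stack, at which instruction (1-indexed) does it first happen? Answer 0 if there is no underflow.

10

12   -> [12]
dup  -> [12, 12]
-    -> [0]
dup  -> [0, 0]
7    -> [0, 0, 7]
+    -> [0, 7]
swap -> [7, 0]
*    -> [0]
-5   -> [0, -5]
rot  — needs 3 operands, stack has 2 → underflow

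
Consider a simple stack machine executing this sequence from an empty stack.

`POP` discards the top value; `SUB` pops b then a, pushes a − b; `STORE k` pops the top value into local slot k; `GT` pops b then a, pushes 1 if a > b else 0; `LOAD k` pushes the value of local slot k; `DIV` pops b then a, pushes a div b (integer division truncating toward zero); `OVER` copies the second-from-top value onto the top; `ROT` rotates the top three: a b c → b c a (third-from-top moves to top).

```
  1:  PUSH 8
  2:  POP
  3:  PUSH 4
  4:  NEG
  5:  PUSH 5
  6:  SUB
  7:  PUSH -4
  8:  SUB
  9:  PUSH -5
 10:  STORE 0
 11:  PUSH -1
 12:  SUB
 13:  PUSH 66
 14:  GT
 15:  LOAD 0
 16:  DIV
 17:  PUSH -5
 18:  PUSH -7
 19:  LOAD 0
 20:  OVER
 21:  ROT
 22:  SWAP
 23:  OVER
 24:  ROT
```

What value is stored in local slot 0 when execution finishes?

-5

PUSH 8   [8]
POP      []
PUSH 4   [4]
NEG      [-4]
PUSH 5   [-4, 5]
SUB      [-9]
PUSH -4  [-9, -4]
SUB      [-5]
PUSH -5  [-5, -5]
STORE 0  [-5]
PUSH -1  [-5, -1]
SUB      [-4]
PUSH 66  [-4, 66]
GT       [0]
LOAD 0   [0, -5]
DIV      [0]
PUSH -5  [0, -5]
PUSH -7  [0, -5, -7]
LOAD 0   [0, -5, -7, -5]
OVER     [0, -5, -7, -5, -7]
ROT      [0, -5, -5, -7, -7]
SWAP     [0, -5, -5, -7, -7]
OVER     [0, -5, -5, -7, -7, -7]
ROT      [0, -5, -5, -7, -7, -7]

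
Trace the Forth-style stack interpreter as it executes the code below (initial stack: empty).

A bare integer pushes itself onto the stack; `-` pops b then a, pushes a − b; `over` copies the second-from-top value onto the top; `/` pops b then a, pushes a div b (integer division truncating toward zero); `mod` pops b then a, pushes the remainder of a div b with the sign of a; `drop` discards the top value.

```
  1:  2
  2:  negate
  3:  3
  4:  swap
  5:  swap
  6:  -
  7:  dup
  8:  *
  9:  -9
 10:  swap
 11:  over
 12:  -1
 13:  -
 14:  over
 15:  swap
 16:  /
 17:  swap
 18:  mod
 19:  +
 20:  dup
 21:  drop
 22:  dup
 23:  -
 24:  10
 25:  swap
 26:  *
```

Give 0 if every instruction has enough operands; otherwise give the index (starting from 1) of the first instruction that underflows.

2      → [2]
negate → [-2]
3      → [-2, 3]
swap   → [3, -2]
swap   → [-2, 3]
-      → [-5]
dup    → [-5, -5]
*      → [25]
-9     → [25, -9]
swap   → [-9, 25]
over   → [-9, 25, -9]
-1     → [-9, 25, -9, -1]
-      → [-9, 25, -8]
over   → [-9, 25, -8, 25]
swap   → [-9, 25, 25, -8]
/      → [-9, 25, -3]
swap   → [-9, -3, 25]
mod    → [-9, -3]
+      → [-12]
dup    → [-12, -12]
drop   → [-12]
dup    → [-12, -12]
-      → [0]
10     → [0, 10]
swap   → [10, 0]
*      → [0]

0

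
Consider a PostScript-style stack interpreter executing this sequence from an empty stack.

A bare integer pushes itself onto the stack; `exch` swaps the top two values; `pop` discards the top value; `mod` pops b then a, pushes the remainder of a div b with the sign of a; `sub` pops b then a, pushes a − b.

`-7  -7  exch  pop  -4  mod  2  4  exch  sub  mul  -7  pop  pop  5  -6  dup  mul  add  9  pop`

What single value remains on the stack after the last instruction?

-7   : -7
-7   : -7 -7
exch : -7 -7
pop  : -7
-4   : -7 -4
mod  : -3
2    : -3 2
4    : -3 2 4
exch : -3 4 2
sub  : -3 2
mul  : -6
-7   : -6 -7
pop  : -6
pop  : (empty)
5    : 5
-6   : 5 -6
dup  : 5 -6 -6
mul  : 5 36
add  : 41
9    : 41 9
pop  : 41

41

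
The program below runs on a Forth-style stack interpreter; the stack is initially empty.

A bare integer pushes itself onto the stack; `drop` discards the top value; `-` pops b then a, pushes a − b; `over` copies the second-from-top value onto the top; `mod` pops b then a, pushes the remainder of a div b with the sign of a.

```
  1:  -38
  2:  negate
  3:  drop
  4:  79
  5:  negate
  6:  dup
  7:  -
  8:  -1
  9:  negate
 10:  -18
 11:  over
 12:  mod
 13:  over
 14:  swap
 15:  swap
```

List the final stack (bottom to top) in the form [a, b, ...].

-38     -38
negate  38
drop    (empty)
79      79
negate  -79
dup     -79 -79
-       0
-1      0 -1
negate  0 1
-18     0 1 -18
over    0 1 -18 1
mod     0 1 0
over    0 1 0 1
swap    0 1 1 0
swap    0 1 0 1

[0, 1, 0, 1]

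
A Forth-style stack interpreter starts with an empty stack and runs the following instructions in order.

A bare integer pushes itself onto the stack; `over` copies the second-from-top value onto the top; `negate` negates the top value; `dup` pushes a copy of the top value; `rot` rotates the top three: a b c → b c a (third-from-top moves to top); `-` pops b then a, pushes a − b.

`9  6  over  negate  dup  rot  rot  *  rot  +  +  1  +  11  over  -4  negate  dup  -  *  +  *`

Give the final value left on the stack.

-583

9      -> [9]
6      -> [9, 6]
over   -> [9, 6, 9]
negate -> [9, 6, -9]
dup    -> [9, 6, -9, -9]
rot    -> [9, -9, -9, 6]
rot    -> [9, -9, 6, -9]
*      -> [9, -9, -54]
rot    -> [-9, -54, 9]
+      -> [-9, -45]
+      -> [-54]
1      -> [-54, 1]
+      -> [-53]
11     -> [-53, 11]
over   -> [-53, 11, -53]
-4     -> [-53, 11, -53, -4]
negate -> [-53, 11, -53, 4]
dup    -> [-53, 11, -53, 4, 4]
-      -> [-53, 11, -53, 0]
*      -> [-53, 11, 0]
+      -> [-53, 11]
*      -> [-583]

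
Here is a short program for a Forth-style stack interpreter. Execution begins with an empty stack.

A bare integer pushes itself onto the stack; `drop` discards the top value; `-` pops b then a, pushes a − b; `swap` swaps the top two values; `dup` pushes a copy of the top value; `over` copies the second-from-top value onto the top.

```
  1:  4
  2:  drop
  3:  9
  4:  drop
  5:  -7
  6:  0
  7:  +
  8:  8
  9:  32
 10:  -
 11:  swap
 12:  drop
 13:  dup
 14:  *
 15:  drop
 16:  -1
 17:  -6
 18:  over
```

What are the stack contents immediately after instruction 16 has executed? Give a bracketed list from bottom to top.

[-1]

4    -> [4]
drop -> []
9    -> [9]
drop -> []
-7   -> [-7]
0    -> [-7, 0]
+    -> [-7]
8    -> [-7, 8]
32   -> [-7, 8, 32]
-    -> [-7, -24]
swap -> [-24, -7]
drop -> [-24]
dup  -> [-24, -24]
*    -> [576]
drop -> []
-1   -> [-1]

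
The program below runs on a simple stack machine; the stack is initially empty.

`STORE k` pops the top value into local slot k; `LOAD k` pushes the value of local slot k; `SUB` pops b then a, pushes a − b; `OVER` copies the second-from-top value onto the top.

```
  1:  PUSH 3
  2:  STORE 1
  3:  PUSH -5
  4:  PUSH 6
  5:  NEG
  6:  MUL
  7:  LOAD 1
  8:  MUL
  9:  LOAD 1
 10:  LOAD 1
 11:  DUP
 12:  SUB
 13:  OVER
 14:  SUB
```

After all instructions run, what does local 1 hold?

3

PUSH 3  → 3
STORE 1 → (empty)
PUSH -5 → -5
PUSH 6  → -5 6
NEG     → -5 -6
MUL     → 30
LOAD 1  → 30 3
MUL     → 90
LOAD 1  → 90 3
LOAD 1  → 90 3 3
DUP     → 90 3 3 3
SUB     → 90 3 0
OVER    → 90 3 0 3
SUB     → 90 3 -3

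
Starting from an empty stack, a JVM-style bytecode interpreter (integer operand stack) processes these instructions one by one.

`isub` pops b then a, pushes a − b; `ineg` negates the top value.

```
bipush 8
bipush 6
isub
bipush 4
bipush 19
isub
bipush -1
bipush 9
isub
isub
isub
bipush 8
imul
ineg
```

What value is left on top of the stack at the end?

-56

bipush 8  -> 8
bipush 6  -> 8 6
isub      -> 2
bipush 4  -> 2 4
bipush 19 -> 2 4 19
isub      -> 2 -15
bipush -1 -> 2 -15 -1
bipush 9  -> 2 -15 -1 9
isub      -> 2 -15 -10
isub      -> 2 -5
isub      -> 7
bipush 8  -> 7 8
imul      -> 56
ineg      -> -56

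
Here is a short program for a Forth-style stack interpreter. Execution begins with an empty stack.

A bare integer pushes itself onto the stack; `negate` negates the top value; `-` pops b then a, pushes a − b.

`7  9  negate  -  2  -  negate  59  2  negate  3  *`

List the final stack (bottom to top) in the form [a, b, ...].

[-14, 59, -6]

7      -> [7]
9      -> [7, 9]
negate -> [7, -9]
-      -> [16]
2      -> [16, 2]
-      -> [14]
negate -> [-14]
59     -> [-14, 59]
2      -> [-14, 59, 2]
negate -> [-14, 59, -2]
3      -> [-14, 59, -2, 3]
*      -> [-14, 59, -6]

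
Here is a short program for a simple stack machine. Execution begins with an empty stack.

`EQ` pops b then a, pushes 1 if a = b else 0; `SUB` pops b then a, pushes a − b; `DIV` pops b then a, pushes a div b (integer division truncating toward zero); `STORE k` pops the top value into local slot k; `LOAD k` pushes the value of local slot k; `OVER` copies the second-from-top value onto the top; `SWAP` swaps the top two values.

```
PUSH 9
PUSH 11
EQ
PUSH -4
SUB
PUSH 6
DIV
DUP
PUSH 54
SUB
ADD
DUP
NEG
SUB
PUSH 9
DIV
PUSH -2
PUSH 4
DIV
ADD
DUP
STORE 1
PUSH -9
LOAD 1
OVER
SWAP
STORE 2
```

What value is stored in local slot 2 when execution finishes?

-12

PUSH 9  -> 9
PUSH 11 -> 9 11
EQ      -> 0
PUSH -4 -> 0 -4
SUB     -> 4
PUSH 6  -> 4 6
DIV     -> 0
DUP     -> 0 0
PUSH 54 -> 0 0 54
SUB     -> 0 -54
ADD     -> -54
DUP     -> -54 -54
NEG     -> -54 54
SUB     -> -108
PUSH 9  -> -108 9
DIV     -> -12
PUSH -2 -> -12 -2
PUSH 4  -> -12 -2 4
DIV     -> -12 0
ADD     -> -12
DUP     -> -12 -12
STORE 1 -> -12
PUSH -9 -> -12 -9
LOAD 1  -> -12 -9 -12
OVER    -> -12 -9 -12 -9
SWAP    -> -12 -9 -9 -12
STORE 2 -> -12 -9 -9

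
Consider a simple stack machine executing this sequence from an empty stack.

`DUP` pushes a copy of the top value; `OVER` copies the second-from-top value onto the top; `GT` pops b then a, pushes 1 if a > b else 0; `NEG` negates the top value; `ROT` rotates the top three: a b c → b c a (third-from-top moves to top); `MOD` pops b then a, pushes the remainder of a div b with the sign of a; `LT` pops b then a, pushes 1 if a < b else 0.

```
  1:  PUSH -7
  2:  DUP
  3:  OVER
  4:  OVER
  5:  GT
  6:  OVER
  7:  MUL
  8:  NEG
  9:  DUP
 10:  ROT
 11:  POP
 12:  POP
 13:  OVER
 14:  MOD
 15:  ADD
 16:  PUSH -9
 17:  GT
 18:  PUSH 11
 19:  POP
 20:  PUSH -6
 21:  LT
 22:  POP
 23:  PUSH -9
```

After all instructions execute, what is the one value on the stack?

PUSH -7 → -7
DUP     → -7 -7
OVER    → -7 -7 -7
OVER    → -7 -7 -7 -7
GT      → -7 -7 0
OVER    → -7 -7 0 -7
MUL     → -7 -7 0
NEG     → -7 -7 0
DUP     → -7 -7 0 0
ROT     → -7 0 0 -7
POP     → -7 0 0
POP     → -7 0
OVER    → -7 0 -7
MOD     → -7 0
ADD     → -7
PUSH -9 → -7 -9
GT      → 1
PUSH 11 → 1 11
POP     → 1
PUSH -6 → 1 -6
LT      → 0
POP     → (empty)
PUSH -9 → -9

-9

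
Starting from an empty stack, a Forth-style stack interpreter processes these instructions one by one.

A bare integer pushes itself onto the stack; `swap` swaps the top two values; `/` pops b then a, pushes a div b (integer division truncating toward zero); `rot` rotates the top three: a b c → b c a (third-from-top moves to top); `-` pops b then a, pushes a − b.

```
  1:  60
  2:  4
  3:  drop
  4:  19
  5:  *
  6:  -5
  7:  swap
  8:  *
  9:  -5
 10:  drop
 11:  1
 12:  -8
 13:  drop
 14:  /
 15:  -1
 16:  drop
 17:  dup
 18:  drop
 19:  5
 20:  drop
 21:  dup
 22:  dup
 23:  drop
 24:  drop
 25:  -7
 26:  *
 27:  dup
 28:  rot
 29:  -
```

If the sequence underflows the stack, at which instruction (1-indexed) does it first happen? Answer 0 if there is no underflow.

28

60    60
4     60 4
drop  60
19    60 19
*     1140
-5    1140 -5
swap  -5 1140
*     -5700
-5    -5700 -5
drop  -5700
1     -5700 1
-8    -5700 1 -8
drop  -5700 1
/     -5700
-1    -5700 -1
drop  -5700
dup   -5700 -5700
drop  -5700
5     -5700 5
drop  -5700
dup   -5700 -5700
dup   -5700 -5700 -5700
drop  -5700 -5700
drop  -5700
-7    -5700 -7
*     39900
dup   39900 39900
rot  — needs 3 operands, stack has 2 → underflow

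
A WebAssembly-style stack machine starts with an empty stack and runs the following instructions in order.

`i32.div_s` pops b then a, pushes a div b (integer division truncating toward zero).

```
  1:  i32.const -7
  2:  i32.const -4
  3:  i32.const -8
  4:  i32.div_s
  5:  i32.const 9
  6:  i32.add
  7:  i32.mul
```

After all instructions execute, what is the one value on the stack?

-63

i32.const -7 → -7
i32.const -4 → -7 -4
i32.const -8 → -7 -4 -8
i32.div_s    → -7 0
i32.const 9  → -7 0 9
i32.add      → -7 9
i32.mul      → -63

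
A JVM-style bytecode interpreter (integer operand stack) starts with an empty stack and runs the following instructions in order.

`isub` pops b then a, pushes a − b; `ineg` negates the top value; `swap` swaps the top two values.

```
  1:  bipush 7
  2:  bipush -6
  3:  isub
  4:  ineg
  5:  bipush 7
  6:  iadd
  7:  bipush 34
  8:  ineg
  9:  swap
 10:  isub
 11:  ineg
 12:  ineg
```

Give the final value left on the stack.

-28

bipush 7  : 7
bipush -6 : 7 -6
isub      : 13
ineg      : -13
bipush 7  : -13 7
iadd      : -6
bipush 34 : -6 34
ineg      : -6 -34
swap      : -34 -6
isub      : -28
ineg      : 28
ineg      : -28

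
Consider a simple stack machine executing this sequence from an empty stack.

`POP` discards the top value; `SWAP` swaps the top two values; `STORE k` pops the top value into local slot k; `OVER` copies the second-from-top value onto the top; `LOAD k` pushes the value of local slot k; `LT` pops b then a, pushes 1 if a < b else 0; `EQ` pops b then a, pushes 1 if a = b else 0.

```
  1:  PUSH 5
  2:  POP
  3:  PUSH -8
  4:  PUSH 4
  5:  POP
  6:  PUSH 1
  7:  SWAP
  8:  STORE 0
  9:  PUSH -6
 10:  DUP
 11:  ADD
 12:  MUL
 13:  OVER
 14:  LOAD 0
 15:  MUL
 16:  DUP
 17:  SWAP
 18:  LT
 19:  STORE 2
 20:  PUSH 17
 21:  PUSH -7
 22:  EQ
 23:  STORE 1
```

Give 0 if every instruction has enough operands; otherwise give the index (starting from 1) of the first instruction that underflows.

13

PUSH 5  -> 5
POP     -> (empty)
PUSH -8 -> -8
PUSH 4  -> -8 4
POP     -> -8
PUSH 1  -> -8 1
SWAP    -> 1 -8
STORE 0 -> 1
PUSH -6 -> 1 -6
DUP     -> 1 -6 -6
ADD     -> 1 -12
MUL     -> -12
OVER  — needs 2 operands, stack has 1 → underflow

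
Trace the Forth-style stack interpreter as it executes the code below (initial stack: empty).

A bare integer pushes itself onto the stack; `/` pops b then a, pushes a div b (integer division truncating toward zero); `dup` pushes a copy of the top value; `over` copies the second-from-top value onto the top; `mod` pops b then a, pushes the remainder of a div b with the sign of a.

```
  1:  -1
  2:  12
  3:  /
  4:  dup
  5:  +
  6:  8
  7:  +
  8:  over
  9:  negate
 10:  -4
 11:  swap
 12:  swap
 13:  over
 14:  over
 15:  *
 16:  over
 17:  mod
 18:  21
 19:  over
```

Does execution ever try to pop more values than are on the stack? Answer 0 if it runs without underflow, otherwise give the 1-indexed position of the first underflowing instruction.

-1  -> [-1]
12  -> [-1, 12]
/   -> [0]
dup -> [0, 0]
+   -> [0]
8   -> [0, 8]
+   -> [8]
over  — needs 2 operands, stack has 1 → underflow

8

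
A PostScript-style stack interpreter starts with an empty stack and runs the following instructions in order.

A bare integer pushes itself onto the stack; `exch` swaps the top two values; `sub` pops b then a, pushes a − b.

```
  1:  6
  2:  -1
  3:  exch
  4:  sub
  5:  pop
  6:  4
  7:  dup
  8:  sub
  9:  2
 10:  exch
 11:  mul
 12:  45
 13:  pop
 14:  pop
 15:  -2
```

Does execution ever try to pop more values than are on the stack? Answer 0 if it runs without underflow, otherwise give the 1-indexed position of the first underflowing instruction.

0

6    → 6
-1   → 6 -1
exch → -1 6
sub  → -7
pop  → (empty)
4    → 4
dup  → 4 4
sub  → 0
2    → 0 2
exch → 2 0
mul  → 0
45   → 0 45
pop  → 0
pop  → (empty)
-2   → -2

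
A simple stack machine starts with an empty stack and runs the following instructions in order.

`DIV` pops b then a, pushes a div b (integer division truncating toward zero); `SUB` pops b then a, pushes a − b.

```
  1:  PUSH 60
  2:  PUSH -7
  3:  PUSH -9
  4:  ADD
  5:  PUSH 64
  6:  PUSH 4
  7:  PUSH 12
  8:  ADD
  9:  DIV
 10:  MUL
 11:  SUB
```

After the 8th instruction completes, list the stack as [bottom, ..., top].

PUSH 60  [60]
PUSH -7  [60, -7]
PUSH -9  [60, -7, -9]
ADD      [60, -16]
PUSH 64  [60, -16, 64]
PUSH 4   [60, -16, 64, 4]
PUSH 12  [60, -16, 64, 4, 12]
ADD      [60, -16, 64, 16]

[60, -16, 64, 16]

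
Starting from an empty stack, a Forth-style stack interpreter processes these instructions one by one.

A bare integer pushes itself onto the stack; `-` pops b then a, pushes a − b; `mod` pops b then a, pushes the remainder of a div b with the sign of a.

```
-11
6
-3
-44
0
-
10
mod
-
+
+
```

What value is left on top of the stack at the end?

-4

-11 -> -11
6   -> -11 6
-3  -> -11 6 -3
-44 -> -11 6 -3 -44
0   -> -11 6 -3 -44 0
-   -> -11 6 -3 -44
10  -> -11 6 -3 -44 10
mod -> -11 6 -3 -4
-   -> -11 6 1
+   -> -11 7
+   -> -4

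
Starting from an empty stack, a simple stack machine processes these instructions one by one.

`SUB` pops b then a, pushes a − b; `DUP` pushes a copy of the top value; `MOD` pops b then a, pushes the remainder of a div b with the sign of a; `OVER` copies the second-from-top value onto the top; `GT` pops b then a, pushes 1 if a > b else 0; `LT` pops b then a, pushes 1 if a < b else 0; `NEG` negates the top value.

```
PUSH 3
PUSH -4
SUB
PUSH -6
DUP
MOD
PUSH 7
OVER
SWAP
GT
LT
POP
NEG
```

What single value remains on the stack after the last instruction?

PUSH 3  : 3
PUSH -4 : 3 -4
SUB     : 7
PUSH -6 : 7 -6
DUP     : 7 -6 -6
MOD     : 7 0
PUSH 7  : 7 0 7
OVER    : 7 0 7 0
SWAP    : 7 0 0 7
GT      : 7 0 0
LT      : 7 0
POP     : 7
NEG     : -7

-7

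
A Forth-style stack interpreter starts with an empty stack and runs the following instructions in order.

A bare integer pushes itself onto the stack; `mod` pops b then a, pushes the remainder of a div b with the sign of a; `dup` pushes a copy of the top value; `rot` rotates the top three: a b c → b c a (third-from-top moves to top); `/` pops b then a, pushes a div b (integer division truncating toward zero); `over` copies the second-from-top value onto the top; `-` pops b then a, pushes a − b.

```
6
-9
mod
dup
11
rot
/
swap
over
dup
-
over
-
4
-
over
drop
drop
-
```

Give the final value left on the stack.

6     [6]
-9    [6, -9]
mod   [6]
dup   [6, 6]
11    [6, 6, 11]
rot   [6, 11, 6]
/     [6, 1]
swap  [1, 6]
over  [1, 6, 1]
dup   [1, 6, 1, 1]
-     [1, 6, 0]
over  [1, 6, 0, 6]
-     [1, 6, -6]
4     [1, 6, -6, 4]
-     [1, 6, -10]
over  [1, 6, -10, 6]
drop  [1, 6, -10]
drop  [1, 6]
-     [-5]

-5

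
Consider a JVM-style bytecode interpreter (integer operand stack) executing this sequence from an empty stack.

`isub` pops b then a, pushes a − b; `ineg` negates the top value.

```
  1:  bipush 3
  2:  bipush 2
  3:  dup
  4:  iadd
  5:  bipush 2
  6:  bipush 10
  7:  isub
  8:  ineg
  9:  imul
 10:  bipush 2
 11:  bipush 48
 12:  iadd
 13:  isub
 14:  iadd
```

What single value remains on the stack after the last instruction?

bipush 3  : [3]
bipush 2  : [3, 2]
dup       : [3, 2, 2]
iadd      : [3, 4]
bipush 2  : [3, 4, 2]
bipush 10 : [3, 4, 2, 10]
isub      : [3, 4, -8]
ineg      : [3, 4, 8]
imul      : [3, 32]
bipush 2  : [3, 32, 2]
bipush 48 : [3, 32, 2, 48]
iadd      : [3, 32, 50]
isub      : [3, -18]
iadd      : [-15]

-15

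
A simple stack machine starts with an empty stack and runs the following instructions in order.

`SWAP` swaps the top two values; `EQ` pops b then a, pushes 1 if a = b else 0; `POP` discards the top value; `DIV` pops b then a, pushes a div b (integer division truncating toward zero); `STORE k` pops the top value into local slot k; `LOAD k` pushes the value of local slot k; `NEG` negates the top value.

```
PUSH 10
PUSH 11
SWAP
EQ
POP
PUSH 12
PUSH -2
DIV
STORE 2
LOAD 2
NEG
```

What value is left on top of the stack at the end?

PUSH 10 -> 10
PUSH 11 -> 10 11
SWAP    -> 11 10
EQ      -> 0
POP     -> (empty)
PUSH 12 -> 12
PUSH -2 -> 12 -2
DIV     -> -6
STORE 2 -> (empty)
LOAD 2  -> -6
NEG     -> 6

6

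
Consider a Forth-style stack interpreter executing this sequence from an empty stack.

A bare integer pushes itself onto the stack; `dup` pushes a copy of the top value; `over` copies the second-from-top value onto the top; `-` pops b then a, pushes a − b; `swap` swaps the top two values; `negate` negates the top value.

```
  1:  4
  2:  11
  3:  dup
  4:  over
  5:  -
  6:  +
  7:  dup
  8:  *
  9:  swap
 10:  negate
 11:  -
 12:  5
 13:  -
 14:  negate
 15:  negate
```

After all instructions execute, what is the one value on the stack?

120

4      → [4]
11     → [4, 11]
dup    → [4, 11, 11]
over   → [4, 11, 11, 11]
-      → [4, 11, 0]
+      → [4, 11]
dup    → [4, 11, 11]
*      → [4, 121]
swap   → [121, 4]
negate → [121, -4]
-      → [125]
5      → [125, 5]
-      → [120]
negate → [-120]
negate → [120]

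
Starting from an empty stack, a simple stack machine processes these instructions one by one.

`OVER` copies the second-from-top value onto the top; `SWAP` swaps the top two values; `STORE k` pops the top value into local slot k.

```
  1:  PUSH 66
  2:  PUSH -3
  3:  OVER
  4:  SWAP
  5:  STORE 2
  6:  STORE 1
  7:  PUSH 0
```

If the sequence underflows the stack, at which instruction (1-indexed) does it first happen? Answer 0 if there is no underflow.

0

PUSH 66 → [66]
PUSH -3 → [66, -3]
OVER    → [66, -3, 66]
SWAP    → [66, 66, -3]
STORE 2 → [66, 66]
STORE 1 → [66]
PUSH 0  → [66, 0]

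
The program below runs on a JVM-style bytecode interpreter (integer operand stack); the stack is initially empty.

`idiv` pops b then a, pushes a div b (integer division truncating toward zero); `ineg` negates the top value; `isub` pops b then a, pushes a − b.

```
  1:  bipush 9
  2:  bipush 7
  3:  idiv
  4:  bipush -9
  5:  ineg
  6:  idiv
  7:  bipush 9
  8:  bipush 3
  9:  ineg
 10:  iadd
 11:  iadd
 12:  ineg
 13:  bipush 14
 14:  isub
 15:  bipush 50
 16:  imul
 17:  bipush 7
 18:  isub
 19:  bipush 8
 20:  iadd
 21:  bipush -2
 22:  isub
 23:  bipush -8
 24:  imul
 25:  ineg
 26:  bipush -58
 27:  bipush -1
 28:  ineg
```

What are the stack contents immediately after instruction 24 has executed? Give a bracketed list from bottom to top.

[7976]

bipush 9   9
bipush 7   9 7
idiv       1
bipush -9  1 -9
ineg       1 9
idiv       0
bipush 9   0 9
bipush 3   0 9 3
ineg       0 9 -3
iadd       0 6
iadd       6
ineg       -6
bipush 14  -6 14
isub       -20
bipush 50  -20 50
imul       -1000
bipush 7   -1000 7
isub       -1007
bipush 8   -1007 8
iadd       -999
bipush -2  -999 -2
isub       -997
bipush -8  -997 -8
imul       7976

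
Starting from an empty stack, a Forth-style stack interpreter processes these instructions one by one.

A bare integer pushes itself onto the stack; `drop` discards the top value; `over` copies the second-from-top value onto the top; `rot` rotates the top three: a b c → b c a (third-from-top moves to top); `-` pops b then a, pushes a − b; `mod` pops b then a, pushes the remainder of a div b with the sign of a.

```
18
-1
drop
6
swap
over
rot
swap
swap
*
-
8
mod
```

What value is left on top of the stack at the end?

-2

18    [18]
-1    [18, -1]
drop  [18]
6     [18, 6]
swap  [6, 18]
over  [6, 18, 6]
rot   [18, 6, 6]
swap  [18, 6, 6]
swap  [18, 6, 6]
*     [18, 36]
-     [-18]
8     [-18, 8]
mod   [-2]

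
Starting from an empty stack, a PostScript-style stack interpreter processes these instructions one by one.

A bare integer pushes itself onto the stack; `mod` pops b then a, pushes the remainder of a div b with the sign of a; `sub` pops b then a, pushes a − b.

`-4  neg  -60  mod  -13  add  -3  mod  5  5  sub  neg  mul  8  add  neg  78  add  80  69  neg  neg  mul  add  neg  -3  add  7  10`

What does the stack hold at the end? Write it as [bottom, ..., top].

-4  : -4
neg : 4
-60 : 4 -60
mod : 4
-13 : 4 -13
add : -9
-3  : -9 -3
mod : 0
5   : 0 5
5   : 0 5 5
sub : 0 0
neg : 0 0
mul : 0
8   : 0 8
add : 8
neg : -8
78  : -8 78
add : 70
80  : 70 80
69  : 70 80 69
neg : 70 80 -69
neg : 70 80 69
mul : 70 5520
add : 5590
neg : -5590
-3  : -5590 -3
add : -5593
7   : -5593 7
10  : -5593 7 10

[-5593, 7, 10]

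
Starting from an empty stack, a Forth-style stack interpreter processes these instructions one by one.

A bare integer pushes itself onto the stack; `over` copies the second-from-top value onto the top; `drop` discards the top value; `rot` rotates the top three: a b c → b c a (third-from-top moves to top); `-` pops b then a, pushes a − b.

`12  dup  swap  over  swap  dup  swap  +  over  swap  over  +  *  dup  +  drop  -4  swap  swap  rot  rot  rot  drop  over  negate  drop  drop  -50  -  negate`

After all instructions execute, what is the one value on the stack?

-62

12      [12]
dup     [12, 12]
swap    [12, 12]
over    [12, 12, 12]
swap    [12, 12, 12]
dup     [12, 12, 12, 12]
swap    [12, 12, 12, 12]
+       [12, 12, 24]
over    [12, 12, 24, 12]
swap    [12, 12, 12, 24]
over    [12, 12, 12, 24, 12]
+       [12, 12, 12, 36]
*       [12, 12, 432]
dup     [12, 12, 432, 432]
+       [12, 12, 864]
drop    [12, 12]
-4      [12, 12, -4]
swap    [12, -4, 12]
swap    [12, 12, -4]
rot     [12, -4, 12]
rot     [-4, 12, 12]
rot     [12, 12, -4]
drop    [12, 12]
over    [12, 12, 12]
negate  [12, 12, -12]
drop    [12, 12]
drop    [12]
-50     [12, -50]
-       [62]
negate  [-62]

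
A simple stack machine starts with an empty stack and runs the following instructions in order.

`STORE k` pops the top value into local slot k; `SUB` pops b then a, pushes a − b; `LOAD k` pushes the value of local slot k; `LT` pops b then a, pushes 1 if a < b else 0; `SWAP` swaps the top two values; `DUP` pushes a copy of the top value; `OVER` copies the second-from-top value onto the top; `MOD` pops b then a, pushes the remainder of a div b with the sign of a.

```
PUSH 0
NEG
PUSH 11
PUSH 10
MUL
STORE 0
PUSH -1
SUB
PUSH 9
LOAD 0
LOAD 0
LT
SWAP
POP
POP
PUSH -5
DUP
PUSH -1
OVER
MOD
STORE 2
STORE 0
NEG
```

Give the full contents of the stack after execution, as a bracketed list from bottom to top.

[1, 5]

PUSH 0  : [0]
NEG     : [0]
PUSH 11 : [0, 11]
PUSH 10 : [0, 11, 10]
MUL     : [0, 110]
STORE 0 : [0]
PUSH -1 : [0, -1]
SUB     : [1]
PUSH 9  : [1, 9]
LOAD 0  : [1, 9, 110]
LOAD 0  : [1, 9, 110, 110]
LT      : [1, 9, 0]
SWAP    : [1, 0, 9]
POP     : [1, 0]
POP     : [1]
PUSH -5 : [1, -5]
DUP     : [1, -5, -5]
PUSH -1 : [1, -5, -5, -1]
OVER    : [1, -5, -5, -1, -5]
MOD     : [1, -5, -5, -1]
STORE 2 : [1, -5, -5]
STORE 0 : [1, -5]
NEG     : [1, 5]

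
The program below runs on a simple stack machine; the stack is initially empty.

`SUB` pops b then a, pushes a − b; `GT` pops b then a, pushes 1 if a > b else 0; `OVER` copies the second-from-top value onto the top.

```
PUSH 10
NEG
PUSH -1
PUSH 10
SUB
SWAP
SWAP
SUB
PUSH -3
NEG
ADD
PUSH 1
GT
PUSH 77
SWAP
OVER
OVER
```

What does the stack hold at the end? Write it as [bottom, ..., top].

PUSH 10 : 10
NEG     : -10
PUSH -1 : -10 -1
PUSH 10 : -10 -1 10
SUB     : -10 -11
SWAP    : -11 -10
SWAP    : -10 -11
SUB     : 1
PUSH -3 : 1 -3
NEG     : 1 3
ADD     : 4
PUSH 1  : 4 1
GT      : 1
PUSH 77 : 1 77
SWAP    : 77 1
OVER    : 77 1 77
OVER    : 77 1 77 1

[77, 1, 77, 1]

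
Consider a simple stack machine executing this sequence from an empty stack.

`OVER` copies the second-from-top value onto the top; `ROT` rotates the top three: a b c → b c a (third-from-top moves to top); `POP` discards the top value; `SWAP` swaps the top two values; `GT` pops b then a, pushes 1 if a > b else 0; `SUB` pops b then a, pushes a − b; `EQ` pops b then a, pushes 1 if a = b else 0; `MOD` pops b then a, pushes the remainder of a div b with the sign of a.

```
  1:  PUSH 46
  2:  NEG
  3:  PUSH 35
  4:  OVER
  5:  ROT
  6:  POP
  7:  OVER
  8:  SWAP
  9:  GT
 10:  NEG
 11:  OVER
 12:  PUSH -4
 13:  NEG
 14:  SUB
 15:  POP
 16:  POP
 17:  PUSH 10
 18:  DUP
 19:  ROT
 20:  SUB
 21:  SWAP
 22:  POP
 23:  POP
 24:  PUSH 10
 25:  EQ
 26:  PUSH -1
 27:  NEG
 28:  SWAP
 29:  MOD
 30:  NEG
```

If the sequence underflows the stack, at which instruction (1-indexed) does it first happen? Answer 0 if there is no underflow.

25

PUSH 46  46
NEG      -46
PUSH 35  -46 35
OVER     -46 35 -46
ROT      35 -46 -46
POP      35 -46
OVER     35 -46 35
SWAP     35 35 -46
GT       35 1
NEG      35 -1
OVER     35 -1 35
PUSH -4  35 -1 35 -4
NEG      35 -1 35 4
SUB      35 -1 31
POP      35 -1
POP      35
PUSH 10  35 10
DUP      35 10 10
ROT      10 10 35
SUB      10 -25
SWAP     -25 10
POP      -25
POP      (empty)
PUSH 10  10
EQ  — needs 2 operands, stack has 1 → underflow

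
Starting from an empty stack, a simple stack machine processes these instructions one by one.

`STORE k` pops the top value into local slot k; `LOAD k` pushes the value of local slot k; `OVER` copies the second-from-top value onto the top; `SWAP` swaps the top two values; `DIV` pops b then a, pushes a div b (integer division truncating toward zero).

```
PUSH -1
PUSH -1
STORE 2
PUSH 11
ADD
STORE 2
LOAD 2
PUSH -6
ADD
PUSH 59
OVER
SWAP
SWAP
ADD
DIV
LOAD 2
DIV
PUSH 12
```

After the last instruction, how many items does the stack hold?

PUSH -1  -1
PUSH -1  -1 -1
STORE 2  -1
PUSH 11  -1 11
ADD      10
STORE 2  (empty)
LOAD 2   10
PUSH -6  10 -6
ADD      4
PUSH 59  4 59
OVER     4 59 4
SWAP     4 4 59
SWAP     4 59 4
ADD      4 63
DIV      0
LOAD 2   0 10
DIV      0
PUSH 12  0 12

2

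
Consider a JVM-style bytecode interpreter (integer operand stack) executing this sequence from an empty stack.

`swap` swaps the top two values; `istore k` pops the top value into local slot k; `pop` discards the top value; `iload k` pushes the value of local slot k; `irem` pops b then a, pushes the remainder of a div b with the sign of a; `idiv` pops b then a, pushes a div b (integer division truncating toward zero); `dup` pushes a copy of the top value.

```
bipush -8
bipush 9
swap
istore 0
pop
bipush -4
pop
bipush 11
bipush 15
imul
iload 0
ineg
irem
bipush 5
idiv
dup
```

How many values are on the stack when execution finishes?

2

bipush -8 : -8
bipush 9  : -8 9
swap      : 9 -8
istore 0  : 9
pop       : (empty)
bipush -4 : -4
pop       : (empty)
bipush 11 : 11
bipush 15 : 11 15
imul      : 165
iload 0   : 165 -8
ineg      : 165 8
irem      : 5
bipush 5  : 5 5
idiv      : 1
dup       : 1 1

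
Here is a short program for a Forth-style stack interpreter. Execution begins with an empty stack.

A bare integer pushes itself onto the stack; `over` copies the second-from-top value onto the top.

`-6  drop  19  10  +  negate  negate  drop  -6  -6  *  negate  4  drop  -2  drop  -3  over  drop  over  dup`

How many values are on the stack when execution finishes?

4

-6     : -6
drop   : (empty)
19     : 19
10     : 19 10
+      : 29
negate : -29
negate : 29
drop   : (empty)
-6     : -6
-6     : -6 -6
*      : 36
negate : -36
4      : -36 4
drop   : -36
-2     : -36 -2
drop   : -36
-3     : -36 -3
over   : -36 -3 -36
drop   : -36 -3
over   : -36 -3 -36
dup    : -36 -3 -36 -36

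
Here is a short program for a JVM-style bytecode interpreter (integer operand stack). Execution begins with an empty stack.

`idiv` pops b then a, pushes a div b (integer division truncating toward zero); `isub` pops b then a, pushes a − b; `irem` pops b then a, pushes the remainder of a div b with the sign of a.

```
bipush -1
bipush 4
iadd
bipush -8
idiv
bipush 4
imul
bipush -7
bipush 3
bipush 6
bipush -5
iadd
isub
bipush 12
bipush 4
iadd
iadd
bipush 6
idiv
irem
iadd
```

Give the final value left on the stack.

bipush -1 : -1
bipush 4  : -1 4
iadd      : 3
bipush -8 : 3 -8
idiv      : 0
bipush 4  : 0 4
imul      : 0
bipush -7 : 0 -7
bipush 3  : 0 -7 3
bipush 6  : 0 -7 3 6
bipush -5 : 0 -7 3 6 -5
iadd      : 0 -7 3 1
isub      : 0 -7 2
bipush 12 : 0 -7 2 12
bipush 4  : 0 -7 2 12 4
iadd      : 0 -7 2 16
iadd      : 0 -7 18
bipush 6  : 0 -7 18 6
idiv      : 0 -7 3
irem      : 0 -1
iadd      : -1

-1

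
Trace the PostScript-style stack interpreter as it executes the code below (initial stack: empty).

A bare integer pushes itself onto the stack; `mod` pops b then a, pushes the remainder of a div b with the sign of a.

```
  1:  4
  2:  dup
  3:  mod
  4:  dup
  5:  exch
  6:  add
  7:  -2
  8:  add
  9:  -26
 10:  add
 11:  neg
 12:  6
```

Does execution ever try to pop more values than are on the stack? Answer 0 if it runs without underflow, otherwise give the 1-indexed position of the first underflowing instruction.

4    : 4
dup  : 4 4
mod  : 0
dup  : 0 0
exch : 0 0
add  : 0
-2   : 0 -2
add  : -2
-26  : -2 -26
add  : -28
neg  : 28
6    : 28 6

0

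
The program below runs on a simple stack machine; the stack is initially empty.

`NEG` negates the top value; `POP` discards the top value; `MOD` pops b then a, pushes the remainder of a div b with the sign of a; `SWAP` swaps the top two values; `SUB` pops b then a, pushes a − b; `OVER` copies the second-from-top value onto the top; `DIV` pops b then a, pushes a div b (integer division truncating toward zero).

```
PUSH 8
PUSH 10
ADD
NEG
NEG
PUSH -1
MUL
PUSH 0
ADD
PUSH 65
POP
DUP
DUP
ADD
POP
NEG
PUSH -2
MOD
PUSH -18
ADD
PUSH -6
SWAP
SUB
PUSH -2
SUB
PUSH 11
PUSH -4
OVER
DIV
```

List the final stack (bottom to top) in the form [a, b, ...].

[14, 11, 0]

PUSH 8    [8]
PUSH 10   [8, 10]
ADD       [18]
NEG       [-18]
NEG       [18]
PUSH -1   [18, -1]
MUL       [-18]
PUSH 0    [-18, 0]
ADD       [-18]
PUSH 65   [-18, 65]
POP       [-18]
DUP       [-18, -18]
DUP       [-18, -18, -18]
ADD       [-18, -36]
POP       [-18]
NEG       [18]
PUSH -2   [18, -2]
MOD       [0]
PUSH -18  [0, -18]
ADD       [-18]
PUSH -6   [-18, -6]
SWAP      [-6, -18]
SUB       [12]
PUSH -2   [12, -2]
SUB       [14]
PUSH 11   [14, 11]
PUSH -4   [14, 11, -4]
OVER      [14, 11, -4, 11]
DIV       [14, 11, 0]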